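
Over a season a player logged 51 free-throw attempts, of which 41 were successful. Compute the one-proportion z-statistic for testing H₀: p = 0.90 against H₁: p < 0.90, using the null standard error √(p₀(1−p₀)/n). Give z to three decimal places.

With x = 41 successes in n = 51, p̂ = 0.80392.
Under H₀, SE = √(p₀(1−p₀)/n) = √(0.90·0.10/51) = √0.001764706 = 0.042008.
z = (p̂ − p₀)/SE = (0.80392 − 0.90)/0.042008 = -2.287.

z = -2.287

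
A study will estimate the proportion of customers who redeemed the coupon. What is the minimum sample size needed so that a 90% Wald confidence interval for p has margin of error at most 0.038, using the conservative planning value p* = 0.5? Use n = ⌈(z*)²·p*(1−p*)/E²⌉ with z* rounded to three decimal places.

n = 469

The 90% critical value is z* = 1.645.
p*(1−p*) = 0.50·0.50 = 0.2500.
(z*)²·p*(1−p*)/E² = 2.706025·0.2500/0.001444 = 468.495.
Rounding up, n = 469.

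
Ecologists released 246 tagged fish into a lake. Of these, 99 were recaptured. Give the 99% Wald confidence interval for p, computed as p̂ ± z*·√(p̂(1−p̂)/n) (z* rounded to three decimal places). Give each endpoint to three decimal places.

(0.322, 0.483)

The sample proportion is 99/246 = 0.40244.
Standard error of p̂: √(0.240482/246) = √0.000977569 = 0.031266.
For 99% confidence, z* = 2.576.
Margin of error: 2.576 × 0.031266 = 0.08054.
Interval: 0.40244 ± 0.08054 → (0.322, 0.483).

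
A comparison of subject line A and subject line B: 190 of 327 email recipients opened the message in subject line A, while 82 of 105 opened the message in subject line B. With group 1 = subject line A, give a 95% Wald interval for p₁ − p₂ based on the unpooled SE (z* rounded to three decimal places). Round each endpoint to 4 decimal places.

p̂₁ = 190/327 = 0.58104, p̂₂ = 82/105 = 0.78095; p̂₁ − p̂₂ = -0.19991.
SE = √(0.000744442 + 0.001629198) = √0.002373640 = 0.048720.
For 95% confidence, z* = 1.960. Margin = 1.960·0.048720 = 0.09549.
So the interval runs from -0.2954 to -0.1044.

(-0.2954, -0.1044)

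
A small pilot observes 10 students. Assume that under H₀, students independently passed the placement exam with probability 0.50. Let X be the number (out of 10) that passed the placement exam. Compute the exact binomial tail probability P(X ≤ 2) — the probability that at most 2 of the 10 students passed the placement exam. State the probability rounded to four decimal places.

X ~ Binomial(n=10, p=0.50).
P(X ≤ 2) = C(10,0)·0.50^0·0.50^10 + C(10,1)·0.50^1·0.50^9 + C(10,2)·0.50^2·0.50^8.
= 0.000977 + 0.009766 + 0.043945 = 0.0547.

P = 0.0547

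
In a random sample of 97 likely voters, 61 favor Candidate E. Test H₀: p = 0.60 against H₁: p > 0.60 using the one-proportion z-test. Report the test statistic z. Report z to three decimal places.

z = 0.580

p̂ = 61/97 = 0.62887.
Under H₀, SE = √(p₀(1−p₀)/n) = √(0.60·0.40/97) = √0.002474227 = 0.049742.
z = (p̂ − p₀)/SE = (0.62887 − 0.60)/0.049742 = 0.580.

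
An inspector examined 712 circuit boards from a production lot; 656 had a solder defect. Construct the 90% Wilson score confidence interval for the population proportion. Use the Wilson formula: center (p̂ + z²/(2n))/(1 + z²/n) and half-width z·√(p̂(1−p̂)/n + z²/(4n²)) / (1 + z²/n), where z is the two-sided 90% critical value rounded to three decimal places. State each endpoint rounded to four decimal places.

(0.9031, 0.9364)

p̂ = 656/712 = 0.92135; z = 1.645, so z² = 2.706025.
1 + z²/n = 1.003801.
Adjusted center: (0.92135 + z²/(2n))/1.003801 = 0.91975.
Radicand: p̂(1−p̂)/n + z²/(4n²) = 0.000101778 + 0.000001334 = 0.000103112.
Half-width = z·√(radicand)/denom = 1.645·0.010154/1.003801 = 0.01664.
Interval: 0.91975 ± 0.01664 → (0.9031, 0.9364).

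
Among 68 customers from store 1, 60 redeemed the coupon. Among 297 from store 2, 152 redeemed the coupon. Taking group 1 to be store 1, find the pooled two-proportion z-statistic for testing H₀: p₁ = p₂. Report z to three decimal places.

Sample proportions: p̂₁ = 60/68 = 0.88235 and p̂₂ = 152/297 = 0.51178.
Pooled p̂ = (60+152)/(68+297) = 212/365 = 0.58082.
SE = √[p̂(1−p̂)(1/n₁+1/n₂)] = √[0.58082·0.41918·(1/68+1/297)] ≈ 0.066334.
z = (p̂₁ − p̂₂)/SE = (0.88235 − 0.51178)/0.066334 = 0.37057/0.066334 = 5.586.

z = 5.586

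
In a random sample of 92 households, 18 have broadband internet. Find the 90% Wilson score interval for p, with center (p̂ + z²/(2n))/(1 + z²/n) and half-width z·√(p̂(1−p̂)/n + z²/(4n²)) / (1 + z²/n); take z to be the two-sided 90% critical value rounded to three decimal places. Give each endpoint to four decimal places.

Here p̂ = 18/92 = 0.19565 and z = 1.645 (z² = 2.706025).
1 + z²/n = 1.029413.
Center = (0.19565 + 0.014707)/1.029413 = 0.20435.
Radicand: p̂(1−p̂)/n + z²/(4n²) = 0.001710570 + 0.000079927 = 0.001790497.
Half-width = 1.645·√0.001790497/1.029413 = 0.06762.
So the interval runs from 0.1367 to 0.2720.

(0.1367, 0.2720)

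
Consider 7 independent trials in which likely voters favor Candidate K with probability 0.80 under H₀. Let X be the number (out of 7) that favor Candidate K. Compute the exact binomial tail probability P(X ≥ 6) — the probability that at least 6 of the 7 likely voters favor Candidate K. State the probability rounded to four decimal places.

P = 0.5767

X ~ Binomial(n=7, p=0.80).
P(X ≥ 6) = C(7,6)·0.80^6·0.20^1 + C(7,7)·0.80^7·0.20^0.
= 0.367002 + 0.209715 = 0.5767.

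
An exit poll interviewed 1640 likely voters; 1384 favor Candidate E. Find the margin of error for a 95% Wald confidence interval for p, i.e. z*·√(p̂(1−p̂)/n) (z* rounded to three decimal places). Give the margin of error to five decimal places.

ME = 0.01757

With x = 1384 successes in n = 1640, p̂ = 0.84390.
Standard error of p̂: √(0.131731/1640) = √0.000080324 = 0.008962.
For 95% confidence, z* = 1.960.
So ME = 0.01757.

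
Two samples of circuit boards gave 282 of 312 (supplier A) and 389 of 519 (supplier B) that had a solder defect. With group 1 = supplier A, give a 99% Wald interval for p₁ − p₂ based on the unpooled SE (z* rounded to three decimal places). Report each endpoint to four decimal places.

(0.0891, 0.2195)

p̂₁ = 0.90385, p̂₂ = 0.74952, so the observed difference is 0.15433.
SE = √(0.000278552 + 0.000361735) = √0.000640287 = 0.025304.
For 99% confidence, z* = 2.576. Margin of error = 0.06518.
CI: 0.15433 ± 0.06518 = (0.0891, 0.2195).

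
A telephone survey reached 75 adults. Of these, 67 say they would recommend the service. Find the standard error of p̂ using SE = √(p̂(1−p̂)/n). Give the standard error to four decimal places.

p̂ = 67/75 = 0.89333.
p̂(1−p̂) = 0.89333·0.10667 = 0.095292.
SE = √(0.095292/75) = √0.001270560 = 0.0356.

SE = 0.0356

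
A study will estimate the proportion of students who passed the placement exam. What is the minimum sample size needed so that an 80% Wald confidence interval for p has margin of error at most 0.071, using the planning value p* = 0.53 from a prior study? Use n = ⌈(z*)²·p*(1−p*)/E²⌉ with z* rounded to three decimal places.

n = 82

z* = 1.282 at the 80% level.
p*(1−p*) = 0.53·0.47 = 0.2491.
(z*)²·p*(1−p*)/E² = 1.643524·0.2491/0.005041 = 81.214.
Rounding up, n = 82.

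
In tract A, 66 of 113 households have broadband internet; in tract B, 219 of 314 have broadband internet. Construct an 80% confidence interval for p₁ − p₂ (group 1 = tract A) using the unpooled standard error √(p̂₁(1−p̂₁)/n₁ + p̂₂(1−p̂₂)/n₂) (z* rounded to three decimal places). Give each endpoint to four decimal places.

(-0.1815, -0.0453)

p̂₁ = 0.58407, p̂₂ = 0.69745, so the observed difference is -0.11338.
Unpooled SE = √(p̂₁(1−p̂₁)/n₁ + p̂₂(1−p̂₂)/n₂) = √(0.002149842 + 0.000672015) = 0.053121.
z* = 1.282 at the 80% level. Margin = 1.282·0.053121 = 0.06810.
Interval: -0.11338 ± 0.06810 → (-0.1815, -0.0453).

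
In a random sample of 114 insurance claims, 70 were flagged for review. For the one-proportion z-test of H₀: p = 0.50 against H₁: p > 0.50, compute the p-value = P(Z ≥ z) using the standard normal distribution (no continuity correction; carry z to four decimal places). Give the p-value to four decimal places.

p̂ = 70/114 = 0.61404.
SE₀ = √(0.50·0.50/114) = 0.046829.
Test statistic (full precision, shown to 4 dp): z = (70/114 − 0.50)/SE₀ ≈ 2.4351.
p-value = P(Z ≥ z) with z = 2.4351 → 0.0074.

p-value = 0.0074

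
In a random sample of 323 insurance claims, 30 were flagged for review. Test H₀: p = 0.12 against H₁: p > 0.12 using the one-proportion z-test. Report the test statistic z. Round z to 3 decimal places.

The sample proportion is 30/323 = 0.09288.
Null standard error: √(0.12·0.88/323) = √0.000326935 = 0.018081.
z = (0.09288 − 0.12)/0.018081 = -0.02712/0.018081 = -1.500.

z = -1.500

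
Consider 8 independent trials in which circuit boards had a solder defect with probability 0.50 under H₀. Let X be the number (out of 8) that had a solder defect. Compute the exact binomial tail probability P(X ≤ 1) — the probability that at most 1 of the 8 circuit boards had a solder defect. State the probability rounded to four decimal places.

X ~ Binomial(n=8, p=0.50).
P(X ≤ 1) = C(8,0)·0.50^0·0.50^8 + C(8,1)·0.50^1·0.50^7.
= 0.003906 + 0.031250 = 0.0352.

P = 0.0352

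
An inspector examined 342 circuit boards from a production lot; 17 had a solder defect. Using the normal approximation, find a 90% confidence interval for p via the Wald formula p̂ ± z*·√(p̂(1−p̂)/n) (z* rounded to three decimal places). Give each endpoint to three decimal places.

With x = 17 successes in n = 342, p̂ = 0.04971.
SE(p̂) = √(0.04971·0.95029/342) = 0.011752.
The 90% critical value is z* = 1.645.
Margin = 1.645·0.011752 = 0.01933.
CI: 0.04971 ± 0.01933 = (0.030, 0.069).

(0.030, 0.069)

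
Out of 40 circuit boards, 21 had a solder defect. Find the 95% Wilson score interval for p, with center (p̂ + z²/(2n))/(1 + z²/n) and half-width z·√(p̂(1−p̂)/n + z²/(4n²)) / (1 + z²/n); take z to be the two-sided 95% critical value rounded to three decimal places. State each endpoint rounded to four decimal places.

(0.3750, 0.6706)

p̂ = 21/40 = 0.52500; z = 1.960, so z² = 3.841600.
1 + z²/n = 1.096040.
Adjusted center: (0.52500 + z²/(2n))/1.096040 = 0.52281.
Radicand: p̂(1−p̂)/n + z²/(4n²) = 0.006234375 + 0.000600250 = 0.006834625.
Half-width = z·√(radicand)/denom = 1.960·0.082672/1.096040 = 0.14784.
So the interval runs from 0.3750 to 0.6706.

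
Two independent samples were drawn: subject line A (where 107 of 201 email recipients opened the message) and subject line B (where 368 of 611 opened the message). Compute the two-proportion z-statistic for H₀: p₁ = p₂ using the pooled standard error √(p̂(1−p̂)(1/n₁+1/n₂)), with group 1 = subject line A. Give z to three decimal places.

p̂₁ = 107/201 = 0.53234, p̂₂ = 368/611 = 0.60229.
Pooled p̂ = (107+368)/(201+611) = 475/812 = 0.58498.
SE = √[p̂(1−p̂)(1/n₁+1/n₂)] = √[0.58498·0.41502·(1/201+1/611)] ≈ 0.040065.
z = -0.06995/0.040065 = -1.746.

z = -1.746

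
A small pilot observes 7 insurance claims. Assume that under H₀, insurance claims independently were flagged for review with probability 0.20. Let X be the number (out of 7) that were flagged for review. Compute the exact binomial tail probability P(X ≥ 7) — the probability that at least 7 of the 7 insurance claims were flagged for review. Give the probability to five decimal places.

P = 0.00001

X is binomial with n = 7 and p = 0.20.
P(X ≥ 7) = C(7,7)·0.20^7·0.80^0.
= 0.000013 = 0.00001.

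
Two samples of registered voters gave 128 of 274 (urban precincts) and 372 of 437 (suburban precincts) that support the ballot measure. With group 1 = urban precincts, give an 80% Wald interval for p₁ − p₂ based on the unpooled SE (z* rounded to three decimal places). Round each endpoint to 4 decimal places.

p̂₁ = 0.46715, p̂₂ = 0.85126, so the observed difference is -0.38411.
SE = √(0.000908471 + 0.000289742) = √0.001198213 = 0.034615.
For 80% confidence, z* = 1.282. Margin = 1.282·0.034615 = 0.04438.
Interval: -0.38411 ± 0.04438 → (-0.4285, -0.3397).

(-0.4285, -0.3397)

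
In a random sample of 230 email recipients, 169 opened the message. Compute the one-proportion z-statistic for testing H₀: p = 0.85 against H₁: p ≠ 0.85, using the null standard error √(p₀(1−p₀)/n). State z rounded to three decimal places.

p̂ = 169/230 = 0.73478.
SE₀ = √(0.85·0.15/230) = 0.023545.
z = (p̂ − p₀)/SE = (0.73478 − 0.85)/0.023545 = -4.894.

z = -4.894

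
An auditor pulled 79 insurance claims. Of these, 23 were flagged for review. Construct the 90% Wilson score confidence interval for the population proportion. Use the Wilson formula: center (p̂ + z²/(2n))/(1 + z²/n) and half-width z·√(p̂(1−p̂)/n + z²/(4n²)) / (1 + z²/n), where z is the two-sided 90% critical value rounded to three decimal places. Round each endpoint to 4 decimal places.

(0.2151, 0.3810)

Here p̂ = 23/79 = 0.29114 and z = 1.645 (z² = 2.706025).
1 + z²/n = 1.034253.
Adjusted center: (0.29114 + z²/(2n))/1.034253 = 0.29806.
Radicand: p̂(1−p̂)/n + z²/(4n²) = 0.002612369 + 0.000108397 = 0.002720766.
Half-width = 1.645·√0.002720766/1.034253 = 0.08296.
So the interval runs from 0.2151 to 0.3810.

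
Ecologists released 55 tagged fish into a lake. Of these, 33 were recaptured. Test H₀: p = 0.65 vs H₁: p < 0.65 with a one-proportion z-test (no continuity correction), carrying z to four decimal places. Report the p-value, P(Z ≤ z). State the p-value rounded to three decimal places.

p-value = 0.218

Sample proportion p̂ = 33/55 = 0.60000.
Under H₀, SE = √(p₀(1−p₀)/n) = √(0.65·0.35/55) = √0.004136364 = 0.064315.
Test statistic (full precision, shown to 4 dp): z = (33/55 − 0.65)/SE₀ ≈ -0.7774.
From the standard normal, P(Z ≤ z) = 0.218.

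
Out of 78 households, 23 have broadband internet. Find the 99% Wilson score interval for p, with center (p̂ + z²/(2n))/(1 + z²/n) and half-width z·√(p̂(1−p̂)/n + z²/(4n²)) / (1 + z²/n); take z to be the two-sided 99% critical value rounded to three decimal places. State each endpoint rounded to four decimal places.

(0.1823, 0.4396)

Here p̂ = 23/78 = 0.29487 and z = 2.576 (z² = 6.635776).
1 + z²/n = 1.085074.
Center = (0.29487 + 0.042537)/1.085074 = 0.31095.
Radicand: p̂(1−p̂)/n + z²/(4n²) = 0.002665672 + 0.000272673 = 0.002938345.
Half-width = 2.576·√0.002938345/1.085074 = 0.12869.
So the interval runs from 0.1823 to 0.4396.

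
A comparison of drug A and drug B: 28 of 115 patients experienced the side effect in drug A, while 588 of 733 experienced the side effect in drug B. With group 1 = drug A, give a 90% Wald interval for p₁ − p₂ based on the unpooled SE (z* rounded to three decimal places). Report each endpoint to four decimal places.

(-0.6288, -0.4886)

p̂₁ = 28/115 = 0.24348, p̂₂ = 588/733 = 0.80218; p̂₁ − p̂₂ = -0.55870.
Unpooled SE = √(p̂₁(1−p̂₁)/n₁ + p̂₂(1−p̂₂)/n₂) = √(0.001601710 + 0.000216488) = 0.042640.
The 90% critical value is z* = 1.645. Margin of error = 0.07014.
Interval: -0.55870 ± 0.07014 → (-0.6288, -0.4886).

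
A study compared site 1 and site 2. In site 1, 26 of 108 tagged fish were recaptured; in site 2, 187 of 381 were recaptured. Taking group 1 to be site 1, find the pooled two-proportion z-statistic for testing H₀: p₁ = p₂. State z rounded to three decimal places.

z = -4.626

p̂₁ = 26/108 = 0.24074, p̂₂ = 187/381 = 0.49081.
Pooled p̂ = (26+187)/(108+381) = 213/489 = 0.43558.
SE = √[p̂(1−p̂)(1/n₁+1/n₂)] = √[0.43558·0.56442·(1/108+1/381)] ≈ 0.054052.
z = -0.25007/0.054052 = -4.626.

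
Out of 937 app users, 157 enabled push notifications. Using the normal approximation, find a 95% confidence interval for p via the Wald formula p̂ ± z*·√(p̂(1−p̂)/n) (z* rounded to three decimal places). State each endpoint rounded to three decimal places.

p̂ = 157/937 = 0.16756.
Standard error of p̂: √(0.139481/937) = √0.000148859 = 0.012201.
z* = 1.960 at the 95% level.
Margin = 1.960·0.012201 = 0.02391.
CI: 0.16756 ± 0.02391 = (0.144, 0.191).

(0.144, 0.191)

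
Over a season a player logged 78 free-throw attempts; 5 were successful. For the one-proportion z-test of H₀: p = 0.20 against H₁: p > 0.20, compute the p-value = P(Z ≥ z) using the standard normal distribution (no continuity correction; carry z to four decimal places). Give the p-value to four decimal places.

The sample proportion is 5/78 = 0.06410.
SE₀ = √(0.20·0.80/78) = 0.045291.
z = (p̂ − p₀)/SE = (5/78 − 0.20)/0.045291 ≈ -3.0005.
p-value = P(Z ≥ z) with z = -3.0005 → 0.9987.

p-value = 0.9987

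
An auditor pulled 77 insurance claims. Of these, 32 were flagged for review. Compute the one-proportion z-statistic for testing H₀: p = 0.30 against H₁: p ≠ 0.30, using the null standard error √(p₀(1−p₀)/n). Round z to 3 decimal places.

The sample proportion is 32/77 = 0.41558.
SE₀ = √(0.30·0.70/77) = 0.052223.
z = (p̂ − p₀)/SE = (0.41558 − 0.30)/0.052223 = 2.213.

z = 2.213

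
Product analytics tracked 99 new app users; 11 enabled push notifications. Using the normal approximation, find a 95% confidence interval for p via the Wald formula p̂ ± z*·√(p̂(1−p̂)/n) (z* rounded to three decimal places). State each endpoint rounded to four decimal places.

(0.0492, 0.1730)

Sample proportion p̂ = 11/99 = 0.11111.
SE = √(p̂(1−p̂)/n) = √(0.098765/99) = 0.031585.
For 95% confidence, z* = 1.960.
Margin = 1.960·0.031585 = 0.06191.
CI: 0.11111 ± 0.06191 = (0.0492, 0.1730).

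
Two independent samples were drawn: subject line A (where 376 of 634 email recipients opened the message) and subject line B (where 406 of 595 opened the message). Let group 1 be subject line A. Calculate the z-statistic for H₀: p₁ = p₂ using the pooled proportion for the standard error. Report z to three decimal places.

z = -3.252

Sample proportions: p̂₁ = 376/634 = 0.59306 and p̂₂ = 406/595 = 0.68235.
Pooled p̂ = (376+406)/(634+595) = 782/1229 = 0.63629.
Pooled SE = √[0.2314251·0.00325796] ≈ 0.027459.
z = -0.08929/0.027459 = -3.252.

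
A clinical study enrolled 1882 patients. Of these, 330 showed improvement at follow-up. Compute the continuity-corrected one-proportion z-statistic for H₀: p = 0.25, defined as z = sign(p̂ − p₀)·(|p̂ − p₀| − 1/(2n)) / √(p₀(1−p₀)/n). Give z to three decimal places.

z = -7.453

Sample proportion p̂ = 330/1882 = 0.17535. p̂ − p₀ = -0.074655.
Continuity correction 1/(2n) = 1/3764 = 0.000266.
Corrected numerator: |-0.074655| − 0.000266 = 0.074389.
SE₀ = √(0.25·0.75/1882) = 0.009981.
z = (−)0.074389/0.009981 = -7.453.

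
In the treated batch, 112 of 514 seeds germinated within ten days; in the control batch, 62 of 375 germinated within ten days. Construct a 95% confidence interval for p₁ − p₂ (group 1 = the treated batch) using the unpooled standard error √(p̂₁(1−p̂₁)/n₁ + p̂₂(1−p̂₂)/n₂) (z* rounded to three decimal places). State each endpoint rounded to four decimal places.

p̂₁ = 0.21790, p̂₂ = 0.16533, so the observed difference is 0.05257.
SE = √(0.000331554 + 0.000367995) = √0.000699549 = 0.026449.
For 95% confidence, z* = 1.960. Margin = 1.960·0.026449 = 0.05184.
So the interval runs from 0.0007 to 0.1044.

(0.0007, 0.1044)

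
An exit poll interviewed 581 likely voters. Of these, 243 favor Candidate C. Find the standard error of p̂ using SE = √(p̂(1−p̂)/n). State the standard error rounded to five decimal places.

SE = 0.02046

With x = 243 successes in n = 581, p̂ = 0.41824.
p̂(1−p̂) = 0.41824·0.58176 = 0.243315.
SE = √(0.243315/581) = 0.02046.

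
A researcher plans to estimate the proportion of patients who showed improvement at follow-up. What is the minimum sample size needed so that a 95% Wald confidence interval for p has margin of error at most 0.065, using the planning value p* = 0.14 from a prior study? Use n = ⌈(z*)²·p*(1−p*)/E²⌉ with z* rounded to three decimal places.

For 95% confidence, z* = 1.960.
p*(1−p*) = 0.1204.
Required n before rounding: 3.841600 × 0.1204 / 0.065² = 109.474.
Rounding up, n = 110.

n = 110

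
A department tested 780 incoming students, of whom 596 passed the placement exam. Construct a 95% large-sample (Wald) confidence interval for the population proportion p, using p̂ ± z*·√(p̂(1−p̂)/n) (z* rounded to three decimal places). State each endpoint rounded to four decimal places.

With x = 596 successes in n = 780, p̂ = 0.76410.
SE(p̂) = √(0.76410·0.23590/780) = 0.015202.
The 95% critical value is z* = 1.960.
Margin of error: 1.960 × 0.015202 = 0.02980.
Interval: 0.76410 ± 0.02980 → (0.7343, 0.7939).

(0.7343, 0.7939)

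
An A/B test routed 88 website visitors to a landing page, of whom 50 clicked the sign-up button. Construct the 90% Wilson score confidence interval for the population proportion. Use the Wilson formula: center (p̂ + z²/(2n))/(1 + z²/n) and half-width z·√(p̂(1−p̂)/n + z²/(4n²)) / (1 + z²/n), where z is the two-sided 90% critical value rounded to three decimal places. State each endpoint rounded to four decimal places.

(0.4806, 0.6517)

p̂ = 50/88 = 0.56818; z = 1.645, so z² = 2.706025.
Denominator 1 + z²/n = 1 + 2.706025/88 = 1.030750.
Adjusted center: (0.56818 + z²/(2n))/1.030750 = 0.56615.
Radicand: p̂(1−p̂)/n + z²/(4n²) = 0.002788082 + 0.000087359 = 0.002875441.
Half-width = 1.645·√0.002875441/1.030750 = 0.08558.
So the interval runs from 0.4806 to 0.6517.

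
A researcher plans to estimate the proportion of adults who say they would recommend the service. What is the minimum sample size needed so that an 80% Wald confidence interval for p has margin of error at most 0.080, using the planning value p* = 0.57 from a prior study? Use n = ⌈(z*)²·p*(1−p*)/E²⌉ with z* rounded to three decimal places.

The 80% critical value is z* = 1.282.
p*(1−p*) = 0.2451.
(z*)²·p*(1−p*)/E² = 1.643524·0.2451/0.006400 = 62.942.
Rounding up, n = 63.

n = 63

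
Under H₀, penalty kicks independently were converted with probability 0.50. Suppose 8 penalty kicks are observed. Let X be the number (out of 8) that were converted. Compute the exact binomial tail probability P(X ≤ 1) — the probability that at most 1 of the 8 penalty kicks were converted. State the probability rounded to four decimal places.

X is binomial with n = 8 and p = 0.50.
P(X ≤ 1) = C(8,0)·0.50^0·0.50^8 + C(8,1)·0.50^1·0.50^7.
= 0.003906 + 0.031250 = 0.0352.

P = 0.0352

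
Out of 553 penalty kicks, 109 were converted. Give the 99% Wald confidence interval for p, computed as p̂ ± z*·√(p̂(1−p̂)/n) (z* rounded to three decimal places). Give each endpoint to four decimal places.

(0.1535, 0.2407)

p̂ = 109/553 = 0.19711.
Standard error of p̂: √(0.158256/553) = √0.000286177 = 0.016917.
The 99% critical value is z* = 2.576.
Margin of error: 2.576 × 0.016917 = 0.04358.
CI: 0.19711 ± 0.04358 = (0.1535, 0.2407).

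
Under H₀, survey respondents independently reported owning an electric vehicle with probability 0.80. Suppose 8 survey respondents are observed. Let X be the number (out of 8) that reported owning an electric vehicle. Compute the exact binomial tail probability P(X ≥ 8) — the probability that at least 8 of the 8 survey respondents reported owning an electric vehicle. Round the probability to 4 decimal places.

X is binomial with n = 8 and p = 0.80.
P(X ≥ 8) = C(8,8)·0.80^8·0.20^0.
= 0.167772 = 0.1678.

P = 0.1678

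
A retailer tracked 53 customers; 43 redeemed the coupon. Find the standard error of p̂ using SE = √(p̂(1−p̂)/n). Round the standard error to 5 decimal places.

p̂ = 43/53 = 0.81132.
p̂(1−p̂) = 0.153080.
SE = √(0.153080/53) = 0.05374.

SE = 0.05374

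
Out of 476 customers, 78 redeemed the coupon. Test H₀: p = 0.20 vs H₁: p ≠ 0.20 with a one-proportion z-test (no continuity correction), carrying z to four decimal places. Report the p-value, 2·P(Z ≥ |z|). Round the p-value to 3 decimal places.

With x = 78 successes in n = 476, p̂ = 0.16387.
SE₀ = √(0.20·0.80/476) = 0.018334.
z = (p̂ − p₀)/SE = (78/476 − 0.20)/0.018334 ≈ -1.9709.
From the standard normal, 2·P(Z ≥ |z|) = 0.049.

p-value = 0.049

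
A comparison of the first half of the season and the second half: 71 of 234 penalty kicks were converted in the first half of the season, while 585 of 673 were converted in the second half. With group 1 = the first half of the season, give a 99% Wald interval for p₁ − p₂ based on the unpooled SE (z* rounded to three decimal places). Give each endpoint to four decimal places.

(-0.6502, -0.4815)

p̂₁ = 71/234 = 0.30342, p̂₂ = 585/673 = 0.86924; p̂₁ − p̂₂ = -0.56582.
SE = √(0.000903230 + 0.000168886) = √0.001072116 = 0.032743.
The 99% critical value is z* = 2.576. Margin = 2.576·0.032743 = 0.08435.
So the interval runs from -0.6502 to -0.4815.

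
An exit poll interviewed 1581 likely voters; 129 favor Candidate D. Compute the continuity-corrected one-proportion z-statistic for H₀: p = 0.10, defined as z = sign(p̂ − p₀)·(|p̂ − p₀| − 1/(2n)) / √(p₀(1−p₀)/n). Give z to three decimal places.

With x = 129 successes in n = 1581, p̂ = 0.08159. p̂ − p₀ = -0.018406.
Continuity correction 1/(2n) = 1/3162 = 0.000316.
Corrected numerator: |-0.018406| − 0.000316 = 0.018090.
Null standard error: √(0.10·0.90/1581) = √0.000056926 = 0.007545.
z = (−)0.018090/0.007545 = -2.398.

z = -2.398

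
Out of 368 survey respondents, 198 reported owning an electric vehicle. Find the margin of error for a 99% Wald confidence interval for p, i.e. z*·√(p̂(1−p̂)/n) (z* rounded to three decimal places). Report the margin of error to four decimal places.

ME = 0.0669

p̂ = 198/368 = 0.53804.
SE = √(p̂(1−p̂)/n) = √(0.248553/368) = 0.025989.
The 99% critical value is z* = 2.576.
So ME = 0.0669.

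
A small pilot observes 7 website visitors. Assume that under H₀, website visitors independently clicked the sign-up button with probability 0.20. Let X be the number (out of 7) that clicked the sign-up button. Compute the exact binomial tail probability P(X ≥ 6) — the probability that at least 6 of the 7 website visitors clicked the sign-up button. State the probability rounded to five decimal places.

X ~ Binomial(n=7, p=0.20).
P(X ≥ 6) = C(7,6)·0.20^6·0.80^1 + C(7,7)·0.20^7·0.80^0.
= 0.000358 + 0.000013 = 0.00037.

P = 0.00037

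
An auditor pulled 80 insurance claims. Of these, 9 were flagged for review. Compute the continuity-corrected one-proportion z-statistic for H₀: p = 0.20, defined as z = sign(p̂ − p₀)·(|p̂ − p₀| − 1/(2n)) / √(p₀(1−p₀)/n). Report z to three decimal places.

With x = 9 successes in n = 80, p̂ = 0.11250. p̂ − p₀ = -0.087500.
Continuity correction 1/(2n) = 1/160 = 0.006250.
Corrected numerator: |-0.087500| − 0.006250 = 0.081250.
Under H₀, SE = √(p₀(1−p₀)/n) = √(0.20·0.80/80) = √0.002000000 = 0.044721.
z = (−)0.081250/0.044721 = -1.817.

z = -1.817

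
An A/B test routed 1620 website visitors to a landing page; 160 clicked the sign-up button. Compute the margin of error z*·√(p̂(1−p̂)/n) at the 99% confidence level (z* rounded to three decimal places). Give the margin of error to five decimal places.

ME = 0.01909

Sample proportion p̂ = 160/1620 = 0.09877.
Standard error of p̂: √(0.089011/1620) = √0.000054945 = 0.007412.
The 99% critical value is z* = 2.576.
So ME = 0.01909.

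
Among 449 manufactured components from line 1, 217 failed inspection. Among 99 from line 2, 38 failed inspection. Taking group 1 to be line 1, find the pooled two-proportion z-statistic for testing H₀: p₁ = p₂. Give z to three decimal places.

p̂₁ = 217/449 = 0.48330, p̂₂ = 38/99 = 0.38384.
Pooled p̂ = (217+38)/(449+99) = 255/548 = 0.46533.
Pooled SE = √[0.2487979·0.01232818] ≈ 0.055383.
z = (p̂₁ − p̂₂)/SE = (0.48330 − 0.38384)/0.055383 = 0.09946/0.055383 = 1.796.

z = 1.796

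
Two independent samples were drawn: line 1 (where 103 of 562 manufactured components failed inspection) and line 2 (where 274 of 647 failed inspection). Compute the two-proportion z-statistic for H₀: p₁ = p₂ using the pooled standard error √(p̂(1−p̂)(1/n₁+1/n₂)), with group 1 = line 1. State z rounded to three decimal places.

Sample proportions: p̂₁ = 103/562 = 0.18327 and p̂₂ = 274/647 = 0.42349.
Pooled p̂ = (103+274)/(562+647) = 377/1209 = 0.31183.
SE = √[p̂(1−p̂)(1/n₁+1/n₂)] = √[0.31183·0.68817·(1/562+1/647)] ≈ 0.026712.
z = (p̂₁ − p̂₂)/SE = (0.18327 − 0.42349)/0.026712 = -0.24022/0.026712 = -8.993.

z = -8.993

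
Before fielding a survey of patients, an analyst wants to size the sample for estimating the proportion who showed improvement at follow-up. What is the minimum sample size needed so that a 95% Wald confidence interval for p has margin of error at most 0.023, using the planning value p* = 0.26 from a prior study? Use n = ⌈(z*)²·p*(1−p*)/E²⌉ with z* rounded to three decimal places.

z* = 1.960 at the 95% level.
p*(1−p*) = 0.26·0.74 = 0.1924.
(z*)²·p*(1−p*)/E² = 3.841600·0.1924/0.000529 = 1397.210.
Rounding up, n = 1398.

n = 1398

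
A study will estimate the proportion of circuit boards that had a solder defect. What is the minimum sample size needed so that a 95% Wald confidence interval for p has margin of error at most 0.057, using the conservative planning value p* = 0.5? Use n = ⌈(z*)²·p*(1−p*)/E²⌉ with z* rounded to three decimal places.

z* = 1.960 at the 95% level.
p*(1−p*) = 0.50·0.50 = 0.2500.
(z*)²·p*(1−p*)/E² = 3.841600·0.2500/0.003249 = 295.599.
Rounding up, n = 296.

n = 296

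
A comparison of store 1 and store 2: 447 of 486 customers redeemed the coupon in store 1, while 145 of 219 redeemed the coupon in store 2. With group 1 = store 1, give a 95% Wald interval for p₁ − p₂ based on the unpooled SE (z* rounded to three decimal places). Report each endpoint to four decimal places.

(0.1905, 0.3248)

p̂₁ = 447/486 = 0.91975, p̂₂ = 145/219 = 0.66210; p̂₁ − p̂₂ = 0.25765.
SE = √(0.000151867 + 0.001021568) = √0.001173435 = 0.034255.
z* = 1.960 at the 95% level. Margin = 1.960·0.034255 = 0.06714.
So the interval runs from 0.1905 to 0.3248.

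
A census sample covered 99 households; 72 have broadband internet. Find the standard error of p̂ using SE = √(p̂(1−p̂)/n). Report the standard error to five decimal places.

SE = 0.04476

The sample proportion is 72/99 = 0.72727.
p̂(1−p̂) = 0.198348.
SE = √(0.198348/99) = √0.002003515 = 0.04476.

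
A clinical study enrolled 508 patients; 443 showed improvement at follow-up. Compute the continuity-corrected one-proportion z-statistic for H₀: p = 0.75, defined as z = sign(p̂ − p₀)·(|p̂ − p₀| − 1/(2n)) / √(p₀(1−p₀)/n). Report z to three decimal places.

The sample proportion is 443/508 = 0.87205. p̂ − p₀ = 0.122047.
1/(2n) = 0.000984.
Corrected numerator: |0.122047| − 0.000984 = 0.121063.
Null standard error: √(0.75·0.25/508) = √0.000369094 = 0.019212.
z = +0.121063/0.019212 = 6.301.

z = 6.301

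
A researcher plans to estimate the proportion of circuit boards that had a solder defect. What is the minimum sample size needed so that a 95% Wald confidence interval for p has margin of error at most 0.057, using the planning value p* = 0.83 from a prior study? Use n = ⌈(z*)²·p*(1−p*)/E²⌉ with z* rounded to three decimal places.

The 95% critical value is z* = 1.960.
p*(1−p*) = 0.1411.
Required n before rounding: 3.841600 × 0.1411 / 0.057² = 166.836.
⌈166.836⌉ = 167.

n = 167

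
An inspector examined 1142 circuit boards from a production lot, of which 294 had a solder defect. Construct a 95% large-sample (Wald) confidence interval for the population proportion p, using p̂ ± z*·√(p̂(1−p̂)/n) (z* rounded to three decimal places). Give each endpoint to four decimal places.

p̂ = 294/1142 = 0.25744.
SE = √(p̂(1−p̂)/n) = √(0.191166/1142) = 0.012938.
z* = 1.960 at the 95% level.
Margin of error: 1.960 × 0.012938 = 0.02536.
CI: 0.25744 ± 0.02536 = (0.2321, 0.2828).

(0.2321, 0.2828)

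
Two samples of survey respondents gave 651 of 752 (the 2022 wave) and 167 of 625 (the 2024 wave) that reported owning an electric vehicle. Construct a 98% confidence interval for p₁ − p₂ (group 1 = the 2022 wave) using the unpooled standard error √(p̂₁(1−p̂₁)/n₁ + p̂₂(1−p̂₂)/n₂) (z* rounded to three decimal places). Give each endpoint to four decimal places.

p̂₁ = 651/752 = 0.86569, p̂₂ = 167/625 = 0.26720; p̂₁ − p̂₂ = 0.59849.
Unpooled SE = √(p̂₁(1−p̂₁)/n₁ + p̂₂(1−p̂₂)/n₂) = √(0.000154614 + 0.000313287) = 0.021631.
z* = 2.326 at the 98% level. Margin = 2.326·0.021631 = 0.05031.
CI: 0.59849 ± 0.05031 = (0.5482, 0.6488).

(0.5482, 0.6488)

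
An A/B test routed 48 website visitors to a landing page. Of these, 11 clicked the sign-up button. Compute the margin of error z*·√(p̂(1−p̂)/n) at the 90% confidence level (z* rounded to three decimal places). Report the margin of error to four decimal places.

ME = 0.0998

p̂ = 11/48 = 0.22917.
SE = √(p̂(1−p̂)/n) = √(0.176649/48) = 0.060665.
For 90% confidence, z* = 1.645.
So ME = 0.0998.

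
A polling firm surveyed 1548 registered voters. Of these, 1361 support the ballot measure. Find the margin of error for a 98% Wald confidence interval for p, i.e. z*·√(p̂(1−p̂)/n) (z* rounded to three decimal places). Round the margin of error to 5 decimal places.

Sample proportion p̂ = 1361/1548 = 0.87920.
SE = √(p̂(1−p̂)/n) = √(0.106208/1548) = 0.008283.
The 98% critical value is z* = 2.326.
So ME = 0.01927.

ME = 0.01927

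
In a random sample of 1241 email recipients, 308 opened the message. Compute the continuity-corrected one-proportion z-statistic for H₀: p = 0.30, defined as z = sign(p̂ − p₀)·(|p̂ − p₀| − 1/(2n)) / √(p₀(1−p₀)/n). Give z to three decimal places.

p̂ = 308/1241 = 0.24819. p̂ − p₀ = -0.051813.
1/(2n) = 0.000403.
Corrected numerator: |-0.051813| − 0.000403 = 0.051410.
Under H₀, SE = √(p₀(1−p₀)/n) = √(0.30·0.70/1241) = √0.000169218 = 0.013008.
z = −0.051410/0.013008 = -3.952.

z = -3.952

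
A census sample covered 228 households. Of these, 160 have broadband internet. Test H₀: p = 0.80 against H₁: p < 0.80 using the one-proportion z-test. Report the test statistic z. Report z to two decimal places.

z = -3.71

Sample proportion p̂ = 160/228 = 0.70175.
SE₀ = √(0.80·0.20/228) = 0.026491.
Test statistic: z = -0.09825/0.026491 = -3.71.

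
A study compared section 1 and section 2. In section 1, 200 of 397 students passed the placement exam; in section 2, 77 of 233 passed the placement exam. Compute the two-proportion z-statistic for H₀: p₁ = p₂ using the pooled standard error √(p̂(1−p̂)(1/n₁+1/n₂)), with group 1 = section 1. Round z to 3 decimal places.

z = 4.231

p̂₁ = 200/397 = 0.50378, p̂₂ = 77/233 = 0.33047.
Pooling: p̂ = 277/630 = 0.43968.
Pooled SE = √[0.2463618·0.00681074] ≈ 0.040962.
z = 0.17331/0.040962 = 4.231.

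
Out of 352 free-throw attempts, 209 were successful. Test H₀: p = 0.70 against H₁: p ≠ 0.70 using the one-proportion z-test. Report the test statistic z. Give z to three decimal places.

Sample proportion p̂ = 209/352 = 0.59375.
SE₀ = √(0.70·0.30/352) = 0.024425.
z = (p̂ − p₀)/SE = (0.59375 − 0.70)/0.024425 = -4.350.

z = -4.350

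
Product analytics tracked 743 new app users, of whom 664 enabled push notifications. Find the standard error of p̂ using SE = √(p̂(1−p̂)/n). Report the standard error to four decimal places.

SE = 0.0113

The sample proportion is 664/743 = 0.89367.
p̂(1−p̂) = 0.89367·0.10633 = 0.095024.
Dividing by n and taking the root: √0.000127892 = 0.0113.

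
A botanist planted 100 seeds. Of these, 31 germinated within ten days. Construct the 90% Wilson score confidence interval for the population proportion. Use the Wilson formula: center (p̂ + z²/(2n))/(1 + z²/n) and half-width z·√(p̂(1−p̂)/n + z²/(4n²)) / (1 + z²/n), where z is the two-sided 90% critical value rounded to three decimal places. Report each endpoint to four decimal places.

(0.2398, 0.3902)

Here p̂ = 31/100 = 0.31000 and z = 1.645 (z² = 2.706025).
1 + z²/n = 1.027060.
Adjusted center: (0.31000 + z²/(2n))/1.027060 = 0.31501.
Radicand: p̂(1−p̂)/n + z²/(4n²) = 0.002139000 + 0.000067651 = 0.002206651.
Half-width = z·√(radicand)/denom = 1.645·0.046975/1.027060 = 0.07524.
CI: 0.31501 ± 0.07524 = (0.2398, 0.3902).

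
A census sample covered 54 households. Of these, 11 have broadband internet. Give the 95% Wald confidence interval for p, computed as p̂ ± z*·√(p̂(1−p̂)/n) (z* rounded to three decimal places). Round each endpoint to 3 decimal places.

Sample proportion p̂ = 11/54 = 0.20370.
SE = √(p̂(1−p̂)/n) = √(0.162209/54) = 0.054807.
z* = 1.960 at the 95% level.
Margin = 1.960·0.054807 = 0.10742.
Interval: 0.20370 ± 0.10742 → (0.096, 0.311).

(0.096, 0.311)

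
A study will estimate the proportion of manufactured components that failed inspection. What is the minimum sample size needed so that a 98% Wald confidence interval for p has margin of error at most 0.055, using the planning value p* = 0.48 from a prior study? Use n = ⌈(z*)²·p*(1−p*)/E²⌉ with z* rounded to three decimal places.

The 98% critical value is z* = 2.326.
p*(1−p*) = 0.2496.
(z*)²·p*(1−p*)/E² = 5.410276·0.2496/0.003025 = 446.415.
⌈446.415⌉ = 447.

n = 447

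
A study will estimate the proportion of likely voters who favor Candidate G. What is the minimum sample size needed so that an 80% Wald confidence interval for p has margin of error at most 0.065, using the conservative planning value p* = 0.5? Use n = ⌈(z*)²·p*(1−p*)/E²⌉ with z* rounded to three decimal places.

n = 98

The 80% critical value is z* = 1.282.
p*(1−p*) = 0.2500.
Required n before rounding: 1.643524 × 0.2500 / 0.065² = 97.250.
Rounding up, n = 98.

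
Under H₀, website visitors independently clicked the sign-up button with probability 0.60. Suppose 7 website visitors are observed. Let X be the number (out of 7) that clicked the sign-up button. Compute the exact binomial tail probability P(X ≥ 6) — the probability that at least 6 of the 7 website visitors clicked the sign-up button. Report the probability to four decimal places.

P = 0.1586

X is binomial with n = 7 and p = 0.60.
P(X ≥ 6) = C(7,6)·0.60^6·0.40^1 + C(7,7)·0.60^7·0.40^0.
= 0.130637 + 0.027994 = 0.1586.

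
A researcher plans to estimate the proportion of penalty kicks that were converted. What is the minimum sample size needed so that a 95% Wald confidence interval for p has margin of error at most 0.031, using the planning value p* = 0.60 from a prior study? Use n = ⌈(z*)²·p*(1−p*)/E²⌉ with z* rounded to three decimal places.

z* = 1.960 at the 95% level.
p*(1−p*) = 0.2400.
Required n before rounding: 3.841600 × 0.2400 / 0.031² = 959.401.
⌈959.401⌉ = 960.

n = 960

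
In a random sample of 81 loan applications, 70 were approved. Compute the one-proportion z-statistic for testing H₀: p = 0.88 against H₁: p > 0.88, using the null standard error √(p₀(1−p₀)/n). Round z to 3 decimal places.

z = -0.438

The sample proportion is 70/81 = 0.86420.
Null standard error: √(0.88·0.12/81) = √0.001303704 = 0.036107.
Test statistic: z = -0.01580/0.036107 = -0.438.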